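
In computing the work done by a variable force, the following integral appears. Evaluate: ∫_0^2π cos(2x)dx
Antiderivative: sin(2x)/2
Evaluate at bounds: [sin(2·2π)/2] - [sin(2·0)/2]
=((0) - (0))/2=0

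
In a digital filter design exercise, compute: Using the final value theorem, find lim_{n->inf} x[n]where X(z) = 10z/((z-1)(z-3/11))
Final value theorem: lim x[n]=lim_{z->1} (z-1)*X(z)
(z-1)*X(z)=10z/(z-3/11)
As z->1: 10/(1 - 3/11)=10/(8/11)=55/4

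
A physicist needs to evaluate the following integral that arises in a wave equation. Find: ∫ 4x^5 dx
Using power rule: ∫ 4x^5 dx = 4/6 x^6+C = (2/3)x^6+C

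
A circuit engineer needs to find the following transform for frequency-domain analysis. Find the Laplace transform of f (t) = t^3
L{t^n} = n!/s^(n + 1)
L{t^3} = 3!/s^4 = 6/s^4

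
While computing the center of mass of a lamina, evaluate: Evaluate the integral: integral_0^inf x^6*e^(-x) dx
This is a Gamma integral. Substitute u=1x:
integral_0^inf x^6 * e^(-x) dx=(1/1^7) integral_0^inf u^6 * e^(-u) du
=Gamma(7)/1^7=6!/1^7=720/1

Answer: 720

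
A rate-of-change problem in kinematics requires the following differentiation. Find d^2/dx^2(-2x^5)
Apply power rule 2 times:
d^1: -10x^4
d^2: -40x^3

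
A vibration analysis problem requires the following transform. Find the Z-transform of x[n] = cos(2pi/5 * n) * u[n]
Z{cos(w0*n)*u[n]} = z(z - cos(w0))/(z^2 - 2z*cos(w0) + 1)
With w0 = 2pi/5: X(z) = z(z - cos(2pi/5))/(z^2 - 2z*cos(2pi/5) + 1)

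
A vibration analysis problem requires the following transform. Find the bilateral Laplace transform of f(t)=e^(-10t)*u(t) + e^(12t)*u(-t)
For e^(-10t)*u(t): L = 1/(s + 10), Re(s) > -10
For e^(12t)*u(-t): L = -1/(s-12), Re(s) < 12
Combined: F(s) = 1/(s + 10) - 1/(s-12), -10 < Re(s) < 12

Answer: 1/(s + 10) - 1/(s-12), ROC: -10 < Re(s) < 12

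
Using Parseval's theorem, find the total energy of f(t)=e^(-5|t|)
Parseval's theorem: E=integral |f(t)|^2 dt=(1/2pi) integral |F(omega)|^2 domega
E=integral_{-inf}^{inf} e^(-10|t|) dt=2 * integral_0^inf e^(-10t) dt=2/(2 * 5)=1/5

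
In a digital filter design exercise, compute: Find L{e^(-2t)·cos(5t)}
First shifting: L{e^(at)f(t)}=F(s-a)
L{cos(5t)}=s/(s² + 25)
Shift: (s + 2)/((s + 2)² + 25)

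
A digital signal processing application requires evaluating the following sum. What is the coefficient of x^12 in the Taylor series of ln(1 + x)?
ln(1+x)=Σ (-1)^(n+1) x^n/n
Coefficient of x^12=(-1)^13/12=-1/12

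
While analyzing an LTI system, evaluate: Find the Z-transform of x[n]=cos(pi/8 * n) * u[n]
Z{cos(w0 * n) * u[n]}=z(z - cos(w0))/(z^2-2z * cos(w0)+1)
With w0=pi/8: X(z)=z(z - cos(pi/8))/(z^2-2z * cos(pi/8)+1)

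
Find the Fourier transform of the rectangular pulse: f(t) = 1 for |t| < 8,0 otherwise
F(omega)=integral from -8 to 8 of e^(-j * omega * t) dt
=2 * sin(8 * omega)/omega=16 * sinc(8 * omega/pi)

Answer: 2 * sin(8 * omega)/omega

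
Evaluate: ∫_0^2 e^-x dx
Antiderivative: -e^-x
Evaluate: -(e^-2-1)

Answer: (e^-2-1)/(-1)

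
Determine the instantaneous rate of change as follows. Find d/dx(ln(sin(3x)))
Chain rule: d/dx[ln(u)]=u'/u where u=sin(3x)
u'=3cos(3x)

Answer: (3cos(3x))/(sin(3x))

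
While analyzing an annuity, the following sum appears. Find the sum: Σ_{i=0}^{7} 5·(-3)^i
Geometric series: S=a(1 - r^n)/(1 - r)
a=5, r=-3, n=8
S=5(1 - 6561)/4=-8200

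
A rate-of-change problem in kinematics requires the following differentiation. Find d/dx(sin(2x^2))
Chain rule: d/dx[sin(u)] = cos(u)·u' where u = 2x^2
u' = 4x

Answer: 4x·cos(2x^2)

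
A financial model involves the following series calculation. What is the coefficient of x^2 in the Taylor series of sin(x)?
sin(x) has only odd powers. Coefficient of x^2 = 0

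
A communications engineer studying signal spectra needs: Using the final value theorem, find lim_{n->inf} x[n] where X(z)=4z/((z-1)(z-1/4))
Final value theorem: lim x[n]=lim_{z->1} (z-1) * X(z)
(z-1) * X(z)=4z/(z-1/4)
As z->1: 4/(1-1/4)=4/(3/4)=16/3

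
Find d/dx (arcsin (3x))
d/dx[arcsin(u)] = u'/√(1-u²), u = 3x, u' = 3

Answer: 3/√(1-9x²)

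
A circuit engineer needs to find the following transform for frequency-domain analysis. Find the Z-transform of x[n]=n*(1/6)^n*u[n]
Using the property Z{n*a^n*u[n]}=az/(z-a)^2
With a=1/6: X(z)=(1/6)z/(z - 1/6)^2, |z| > 1/6

Answer: (1/6)z/(z - 1/6)^2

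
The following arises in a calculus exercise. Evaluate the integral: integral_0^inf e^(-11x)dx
integral_0^inf e^(-11x) dx = [-1/11*e^(-11x)]_0^inf
= 0 - (-1/11) = 1/11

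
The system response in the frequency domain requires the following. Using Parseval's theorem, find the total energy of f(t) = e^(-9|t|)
Parseval's theorem: E=integral |f(t)|^2 dt=(1/2pi) integral |F(omega)|^2 domega
E=integral_{-inf}^{inf} e^(-18|t|) dt=2*integral_0^inf e^(-18t) dt=2/(2*9)=1/9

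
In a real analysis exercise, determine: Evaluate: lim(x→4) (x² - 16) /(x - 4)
Factor: (x² - 16)=(x-4)(x+4)
Cancel (x-4): lim(x→4) (x+4)=8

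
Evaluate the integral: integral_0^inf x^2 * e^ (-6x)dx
This is a Gamma integral. Substitute u=6x (du=6 dx):
integral_0^inf x^2 * e^(-6x) dx=(1/6^3) integral_0^inf u^2 * e^(-u) du
=Gamma(3)/6^3=2!/6^3=2/216

Answer: 1/108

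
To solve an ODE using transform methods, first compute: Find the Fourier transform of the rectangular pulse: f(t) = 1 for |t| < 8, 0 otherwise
F(omega)=integral from -8 to 8 of e^(-j * omega * t) dt
=2 * sin(8 * omega)/omega=16 * sinc(8 * omega/pi)

Answer: 2 * sin(8 * omega)/omega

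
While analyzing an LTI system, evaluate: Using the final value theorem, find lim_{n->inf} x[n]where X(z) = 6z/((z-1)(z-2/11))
Final value theorem: lim x[n]=lim_{z->1} (z-1)*X(z)
(z-1)*X(z)=6z/(z-2/11)
As z->1: 6/(1-2/11)=6/(9/11)=22/3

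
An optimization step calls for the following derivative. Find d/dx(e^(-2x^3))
Chain rule: d/dx[e^u] = e^u · u' where u = -2x^3
u' = -6x^2

Answer: -6x^2·e^(-2x^3)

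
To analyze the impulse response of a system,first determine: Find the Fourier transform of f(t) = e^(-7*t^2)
The Fourier transform of a Gaussian e^(-a * t^2) is sqrt(pi/a) * e^(-omega^2/(4a)).
With a = 7: F(omega) = sqrt(pi/7) * e^(-omega^2/28)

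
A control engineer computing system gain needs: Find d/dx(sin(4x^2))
Chain rule: d/dx[sin(u)] = cos(u)·u' where u = 4x^2
u' = 8x

Answer: 8x·cos(4x^2)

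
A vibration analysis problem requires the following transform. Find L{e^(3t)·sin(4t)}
First shifting: L{e^(at)f(t)}=F(s-a)
L{sin(4t)}=4/(s² + 16)
Shift: 4/((s-3)² + 16)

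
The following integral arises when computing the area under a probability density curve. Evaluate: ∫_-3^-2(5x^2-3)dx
Step 1: Find antiderivative F(x) = (5/3)x^3 - 3x
Step 2: F(-2) - F(-3) = -22/3 - (-36) = 86/3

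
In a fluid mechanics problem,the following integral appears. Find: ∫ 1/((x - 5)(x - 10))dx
Partial fractions: 1/((x-5)(x-10))=A/(x-5) + B/(x-10)
A=-1/5, B=1/5
∫ [-1/5· 1/(x-5) + 1/5· 1/(x-10)] dx
=(1/5)[ln|x-10| - ln|x-5|] + C

Answer: (1/5)·ln|(x-10)/(x-5)| + C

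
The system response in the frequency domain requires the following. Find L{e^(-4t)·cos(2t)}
First shifting: L{e^(at)f(t)} = F(s-a)
L{cos(2t)} = s/(s²+4)
Shift: (s+4)/((s+4)²+4)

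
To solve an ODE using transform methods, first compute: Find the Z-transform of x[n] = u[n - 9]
Using the time-shift property: Z{u[n-9]} = z^(-9) * z/(z-1)
= z^(-8)/(z-1)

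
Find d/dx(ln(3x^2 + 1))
Chain rule: d/dx[ln(u)]=u'/u where u=3x^2 + 1
u'=6x

Answer: (6x)/(3x^2 + 1)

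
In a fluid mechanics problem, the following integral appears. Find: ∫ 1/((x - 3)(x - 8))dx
Partial fractions: 1/((x-3)(x-8)) = A/(x-3) + B/(x-8)
A = -1/5, B = 1/5
∫ [-1/5· 1/(x-3) + 1/5· 1/(x-8)] dx
= (1/5)[ln|x-8| - ln|x-3|] + C

Answer: (1/5)·ln|(x-8)/(x-3)| + C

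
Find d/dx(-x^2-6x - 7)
Power rule: d/dx(ax^n) = n·a·x^(n-1)
Term by term: -2·x - 6

Answer: -2x - 6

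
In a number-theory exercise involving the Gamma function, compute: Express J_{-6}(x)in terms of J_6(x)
For integer n: J_{-n}(x) = (-1)^n J_n(x)
With n = 6: J_{-6}(x) = (-1)^6 J_6(x) = J_6(x)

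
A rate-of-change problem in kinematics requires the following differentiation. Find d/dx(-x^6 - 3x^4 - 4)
Power rule: d/dx(ax^n) = n·a·x^(n-1)
Term by term: -6·x^5 - 12·x^3

Answer: -6x^5 - 12x^3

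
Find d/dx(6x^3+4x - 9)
Power rule: d/dx(ax^n)=n·a·x^(n-1)
Term by term: 18·x^2 + 4

Answer: 18x^2 + 4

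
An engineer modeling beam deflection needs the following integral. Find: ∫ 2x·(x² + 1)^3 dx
Let u=x² + 1, du=2x dx
∫ u^3 du=u^4/4 + C

Answer: (x² + 1)^4/4 + C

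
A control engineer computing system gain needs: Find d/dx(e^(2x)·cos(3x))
Product rule: (fg)' = f'g+fg'
f = e^(2x), f' = 2·e^(2x)
g = cos(3x), g' = -3·sin(3x)

Answer: 2·e^(2x)·cos(3x)-3·e^(2x)·sin(3x)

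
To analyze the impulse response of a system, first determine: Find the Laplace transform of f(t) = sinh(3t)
L{sinh(at)} = a/(s²-a²)
L{sinh(3t)} = 3/(s²-9)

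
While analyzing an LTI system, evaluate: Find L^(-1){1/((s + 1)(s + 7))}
Partial fractions: 1/((s + 1)(s + 7)) = A/(s + 1) + B/(s + 7)
Cover-up: A = 1/(s + 7)|_{s = -1} = 1/6; B = 1/(s + 1)|_{s = -7} = -1/6
L^(-1) = (1/6)e^(-t) - (1/6)e^(-7t)

Answer: (1/6)(e^(-t) - e^(-7t))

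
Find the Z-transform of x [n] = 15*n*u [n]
Z{n*u[n]}=z/(z-1)^2
By linearity: Z{15*n*u[n]}=15z/(z-1)^2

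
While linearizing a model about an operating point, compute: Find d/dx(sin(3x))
Chain rule: d/dx[sin(u)] = cos(u)·u' where u = 3x
u' = 3

Answer: 3·cos(3x)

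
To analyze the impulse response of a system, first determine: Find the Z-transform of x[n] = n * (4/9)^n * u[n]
Using the property Z{n*a^n*u[n]}=az/(z-a)^2
With a=4/9: X(z)=(4/9)z/(z - 4/9)^2, |z| > 4/9

Answer: (4/9)z/(z - 4/9)^2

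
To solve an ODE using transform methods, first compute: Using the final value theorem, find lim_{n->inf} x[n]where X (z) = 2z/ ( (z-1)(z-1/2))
Final value theorem: lim x[n]=lim_{z->1} (z-1)*X(z)
(z-1)*X(z)=2z/(z-1/2)
As z->1: 2/(1-1/2)=2/(1/2)=4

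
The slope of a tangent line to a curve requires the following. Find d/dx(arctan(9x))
d/dx[arctan(u)]=u'/(1+u²), u=9x, u'=9

Answer: 9/(1+81x²)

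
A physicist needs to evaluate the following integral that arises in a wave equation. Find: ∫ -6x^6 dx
Using power rule: ∫ -6x^6 dx = -6/7 x^7+C = (-6/7)x^7+C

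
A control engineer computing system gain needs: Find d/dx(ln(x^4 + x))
Chain rule: d/dx[ln(u)]=u'/u where u=x^4 + x
u'=4x^3 + 1

Answer: (4x^3 + 1)/(x^4 + x)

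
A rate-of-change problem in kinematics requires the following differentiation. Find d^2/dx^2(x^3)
Apply power rule 2 times:
d^1: 3x^2
d^2: 6x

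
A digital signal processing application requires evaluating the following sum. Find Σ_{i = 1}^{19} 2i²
= 2·n(n + 1)(2n + 1)/6 = 2·19·20·39/6 = 4940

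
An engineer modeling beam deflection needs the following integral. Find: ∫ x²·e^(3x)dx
Integration by parts twice:
First: u = x², dv = e^(3x) dx => x²e^(3x)/3 - (2/3)∫ xe^(3x) dx
Second (∫ xe^(3x) dx): xe^(3x)/3 - e^(3x)/9
Combining: e^(3x)(x²/3 - 2x/9 + 2/27) + C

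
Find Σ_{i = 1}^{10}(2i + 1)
=2·Σ i+1·10=2·55+10=120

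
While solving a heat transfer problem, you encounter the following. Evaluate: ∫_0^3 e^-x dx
Antiderivative: -e^-x
Evaluate: -(e^-3 - 1)

Answer: (e^-3 - 1)/(-1)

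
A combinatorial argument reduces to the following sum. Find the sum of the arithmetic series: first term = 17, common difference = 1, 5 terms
Last term: a_n=17 + (5 - 1)·1=21
Sum=n(a_1 + a_n)/2=5(17 + 21)/2=95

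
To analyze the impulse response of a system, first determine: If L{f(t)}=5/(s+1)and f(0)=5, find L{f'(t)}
L{f'(t)} = s·F(s) - f(0) = 5s/(s + 1) - 5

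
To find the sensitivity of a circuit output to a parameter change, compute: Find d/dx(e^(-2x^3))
Chain rule: d/dx[e^u] = e^u · u' where u = -2x^3
u' = -6x^2

Answer: -6x^2·e^(-2x^3)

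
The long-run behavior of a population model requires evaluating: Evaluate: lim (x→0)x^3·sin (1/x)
Squeeze theorem: -|x^3| ≤ x^3·sin(1/x) ≤ |x^3|
Since x^3 → 0 as x → 0, by squeeze theorem the limit is 0

Answer: 0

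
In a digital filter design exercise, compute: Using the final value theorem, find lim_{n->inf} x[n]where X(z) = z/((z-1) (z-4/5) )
Final value theorem: lim x[n]=lim_{z->1} (z-1) * X(z)
(z-1) * X(z)=z/(z-4/5)
As z->1: 1/(1-4/5)=1/(1/5)=5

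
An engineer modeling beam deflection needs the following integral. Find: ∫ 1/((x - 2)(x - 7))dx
Partial fractions: 1/((x-2)(x-7))=A/(x-2)+B/(x-7)
A=-1/5, B=1/5
∫ [-1/5· 1/(x-2)+1/5· 1/(x-7)] dx
=(1/5)[ln|x-7| - ln|x-2|]+C

Answer: (1/5)·ln|(x-7)/(x-2)|+C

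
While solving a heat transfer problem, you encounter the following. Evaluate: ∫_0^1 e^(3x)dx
Antiderivative: (1/3)e^(3x)
Evaluate: (1/3)(e^3-1)

Answer: (e^3-1)/3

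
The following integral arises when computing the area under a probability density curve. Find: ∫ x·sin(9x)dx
By parts: u=x, dv=sin(9x) dx
du=dx, v=-cos(9x)/9
=-x·cos(9x)/9+sin(9x)/9²+C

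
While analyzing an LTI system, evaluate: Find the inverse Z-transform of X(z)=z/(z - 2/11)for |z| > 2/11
Standard pair: z/(z-a) <-> a^n*u[n] for causal signals
With a=2/11: x[n]=(2/11)^n*u[n]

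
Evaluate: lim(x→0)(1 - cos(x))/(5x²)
Using 1-cos(u) ≈ u²/2 for small u:
(1-cos(x)) ≈ (x)²/2=1x²/2
So limit=1/(2·5)=1/10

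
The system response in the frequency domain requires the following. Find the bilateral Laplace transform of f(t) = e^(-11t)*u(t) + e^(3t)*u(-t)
For e^(-11t)*u(t): L = 1/(s+11), Re(s) > -11
For e^(3t)*u(-t): L = -1/(s-3), Re(s) < 3
Combined: F(s) = 1/(s+11)-1/(s-3), -11 < Re(s) < 3

Answer: 1/(s+11)-1/(s-3), ROC: -11 < Re(s) < 3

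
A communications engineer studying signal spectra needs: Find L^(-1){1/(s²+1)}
L^(-1){w/(s² + w²)}=sin(wt)
Here w=1

Answer: sin(t)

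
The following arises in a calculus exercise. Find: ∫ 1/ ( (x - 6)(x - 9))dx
Partial fractions: 1/((x-6)(x-9))=A/(x-6)+B/(x-9)
A=-1/3, B=1/3
∫ [-1/3· 1/(x-6)+1/3· 1/(x-9)] dx
=(1/3)[ln|x-9| - ln|x-6|]+C

Answer: (1/3)·ln|(x-9)/(x-6)|+C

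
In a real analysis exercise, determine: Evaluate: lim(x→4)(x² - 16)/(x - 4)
Factor: (x² - 16)=(x-4)(x+4)
Cancel (x-4): lim(x→4) (x+4)=8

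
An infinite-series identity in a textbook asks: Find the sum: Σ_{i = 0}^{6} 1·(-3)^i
Geometric series: S = a(1 - r^n)/(1 - r)
a = 1, r = -3, n = 7
S = 1(1 + 2187)/4 = 547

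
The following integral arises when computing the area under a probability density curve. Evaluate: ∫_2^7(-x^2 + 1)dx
Step 1: Find antiderivative F(x)=(-1/3)x^3 + x
Step 2: F(7) - F(2)=-322/3 - (-2/3)=-320/3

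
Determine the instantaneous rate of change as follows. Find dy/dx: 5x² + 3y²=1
Differentiate: 10x+6y·(dy/dx)=0
dy/dx=-10x/(6y)=-(5/3)·(x/y)

Answer: dy/dx=-(5/3)·(x/y)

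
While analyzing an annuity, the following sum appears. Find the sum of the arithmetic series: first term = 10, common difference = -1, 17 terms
Last term: a_n = 10 + (17 - 1)·-1 = -6
Sum = n(a_1 + a_n)/2 = 17(10 + (-6))/2 = 34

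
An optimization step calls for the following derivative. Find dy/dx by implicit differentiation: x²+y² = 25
Differentiate both sides: 2x + 2y·(dy/dx) = 0
Solve: dy/dx = -2x/(2y) = -x/y

Answer: dy/dx = -x/y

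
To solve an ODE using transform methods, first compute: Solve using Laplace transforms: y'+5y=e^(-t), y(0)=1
Take L: sY - 1+5Y=1/(s+1)
Y(s+5)=1/(s+1)+1
Y=1/((s+1)(s+5))+1/(s+5)
Partial fractions: 1/((s+1)(s+5))=(1/4)/(s+1) - (1/4)/(s+5)
So Y=(1/4)/(s+1)+(3/4)/(s+5)
Inverse Laplace transform (L^(-1){1/(s+1)}=e^(-t), L^(-1){1/(s+5)}=e^(-5t)):

Answer: y(t)=(1/4)·e^(-t)+(3/4)·e^(-5t)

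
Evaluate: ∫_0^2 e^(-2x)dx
Antiderivative: (1/(-2))e^(-2x)
Evaluate: (1/(-2))(e^-4-1)

Answer: (e^-4-1)/(-2)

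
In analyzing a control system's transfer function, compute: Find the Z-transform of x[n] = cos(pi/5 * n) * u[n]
Z{cos(w0*n)*u[n]} = z(z - cos(w0))/(z^2-2z*cos(w0)+1)
With w0 = pi/5: X(z) = z(z - cos(pi/5))/(z^2-2z*cos(pi/5)+1)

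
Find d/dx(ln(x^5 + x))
Chain rule: d/dx[ln(u)]=u'/u where u=x^5 + x
u'=5x^4 + 1

Answer: (5x^4 + 1)/(x^5 + x)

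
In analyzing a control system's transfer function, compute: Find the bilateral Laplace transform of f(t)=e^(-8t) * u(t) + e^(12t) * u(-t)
For e^(-8t)*u(t): L=1/(s + 8), Re(s) > -8
For e^(12t)*u(-t): L=-1/(s-12), Re(s) < 12
Combined: F(s)=1/(s + 8) - 1/(s-12), -8 < Re(s) < 12

Answer: 1/(s + 8) - 1/(s-12), ROC: -8 < Re(s) < 12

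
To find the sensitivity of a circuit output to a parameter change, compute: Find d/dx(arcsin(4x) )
d/dx[arcsin(u)] = u'/√(1-u²), u = 4x, u' = 4

Answer: 4/√(1-16x²)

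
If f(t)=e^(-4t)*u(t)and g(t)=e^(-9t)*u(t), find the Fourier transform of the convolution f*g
By the convolution theorem: F{f*g}=F(omega)*G(omega)
F(omega)=1/(4+j*omega), G(omega)=1/(9+j*omega)
F{f*g}=1/((4+j*omega)(9+j*omega))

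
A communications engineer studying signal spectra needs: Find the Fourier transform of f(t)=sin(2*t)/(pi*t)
sin(W * t)/(pi * t)=(W/pi) * sinc(W * t/pi) is the impulse response of the ideal low-pass filter with cutoff W (here W=2).
Its Fourier transform is a rectangular function:
F(omega)=1 for |omega| < 2, 0 otherwise

Answer: rect(omega/4) [i.e., 1 for |omega| < 2, 0 otherwise]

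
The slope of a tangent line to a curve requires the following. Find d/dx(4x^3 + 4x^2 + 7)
Power rule: d/dx(ax^n) = n·a·x^(n-1)
Term by term: 12·x^2 + 8·x

Answer: 12x^2 + 8x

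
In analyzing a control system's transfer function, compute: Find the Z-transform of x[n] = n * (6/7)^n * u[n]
Using the property Z{n * a^n * u[n]}=az/(z-a)^2
With a=6/7: X(z)=(6/7)z/(z - 6/7)^2, |z| > 6/7

Answer: (6/7)z/(z - 6/7)^2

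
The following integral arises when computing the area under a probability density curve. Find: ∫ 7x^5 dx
Using power rule: ∫ 7x^5 dx=7/6 x^6 + C=(7/6)x^6 + C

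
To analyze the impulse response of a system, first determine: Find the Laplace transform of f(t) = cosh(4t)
L{cosh(at)}=s/(s²-a²)
L{cosh(4t)}=s/(s²-16)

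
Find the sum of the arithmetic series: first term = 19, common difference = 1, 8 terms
Last term: a_n=19+(8-1)·1=26
Sum=n(a_1+a_n)/2=8(19+26)/2=180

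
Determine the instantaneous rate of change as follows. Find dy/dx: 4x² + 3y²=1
Differentiate: 8x + 6y·(dy/dx) = 0
dy/dx = -8x/(6y) = -(4/3)·(x/y)

Answer: dy/dx = -(4/3)·(x/y)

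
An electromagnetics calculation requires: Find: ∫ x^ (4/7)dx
Power rule: ∫ x^(4/7) dx = x^(11/7)/(11/7)+C

Answer: (7/11)·x^(11/7)+C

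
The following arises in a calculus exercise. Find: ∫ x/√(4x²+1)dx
Let u=4x²+1, du=8x dx
∫ (1/8)·u^(-1/2) du=√u/4+C

Answer: √(4x²+1)/4+C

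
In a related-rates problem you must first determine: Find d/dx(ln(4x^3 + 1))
Chain rule: d/dx[ln(u)]=u'/u where u=4x^3+1
u'=12x^2

Answer: (12x^2)/(4x^3+1)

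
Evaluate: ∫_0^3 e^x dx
Antiderivative: e^x
Evaluate: (e^3 - 1)

Answer: e^3 - 1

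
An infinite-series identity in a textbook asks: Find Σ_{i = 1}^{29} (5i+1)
=5·Σ i + 1·29=5·435 + 29=2204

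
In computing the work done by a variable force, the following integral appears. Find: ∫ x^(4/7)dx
Power rule: ∫ x^(4/7) dx = x^(11/7)/(11/7) + C

Answer: (7/11)·x^(11/7) + C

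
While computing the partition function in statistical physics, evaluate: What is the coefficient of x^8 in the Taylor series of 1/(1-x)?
1/(1-x) = Σ x^n for |x|<1
All coefficients are 1

Answer: 1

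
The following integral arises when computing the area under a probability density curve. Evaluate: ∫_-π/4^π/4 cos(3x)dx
Antiderivative: sin(3x)/3
Evaluate at bounds: [sin(3·π/4)/3] - [sin(3·-π/4)/3]
= ((√2/2) - (-√2/2))/3 = √2/3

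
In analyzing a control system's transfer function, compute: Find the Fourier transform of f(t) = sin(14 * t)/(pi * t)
sin(W * t)/(pi * t)=(W/pi) * sinc(W * t/pi) is the impulse response of the ideal low-pass filter with cutoff W (here W=14).
Its Fourier transform is a rectangular function:
F(omega)=1 for |omega| < 14, 0 otherwise

Answer: rect(omega/28) [i.e., 1 for |omega| < 14, 0 otherwise]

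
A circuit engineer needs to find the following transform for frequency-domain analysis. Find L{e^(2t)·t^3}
First shifting: L{e^(at)f(t)}=F(s-a)
L{t^3}=6/s^4
Shift s → s-2: 6/(s-2)^4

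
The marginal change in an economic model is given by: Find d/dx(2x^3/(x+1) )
Quotient rule: (f/g)' = (f'g - fg')/g²
f = 2x^3, f' = 6x^2
g = x + 1, g' = 1

Answer: (6x^2·(x + 1) - 2x^3)/(x + 1)²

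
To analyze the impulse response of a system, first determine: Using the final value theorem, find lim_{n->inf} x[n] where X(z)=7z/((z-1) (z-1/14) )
Final value theorem: lim x[n] = lim_{z->1} (z-1) * X(z)
(z-1) * X(z) = 7z/(z-1/14)
As z->1: 7/(1 - 1/14) = 7/(13/14) = 98/13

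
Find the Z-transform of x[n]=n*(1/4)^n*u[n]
Using the property Z{n * a^n * u[n]} = az/(z-a)^2
With a = 1/4: X(z) = (1/4)z/(z - 1/4)^2, |z| > 1/4

Answer: (1/4)z/(z - 1/4)^2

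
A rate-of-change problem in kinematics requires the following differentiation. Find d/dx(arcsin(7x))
d/dx[arcsin(u)] = u'/√(1-u²), u = 7x, u' = 7

Answer: 7/√(1 - 49x²)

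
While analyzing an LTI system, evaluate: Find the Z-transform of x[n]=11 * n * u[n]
Z{n * u[n]}=z/(z-1)^2
By linearity: Z{11 * n * u[n]}=11z/(z-1)^2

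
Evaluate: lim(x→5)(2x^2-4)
Polynomial is continuous, so substitute x = 5:
2·5^2-4 = 46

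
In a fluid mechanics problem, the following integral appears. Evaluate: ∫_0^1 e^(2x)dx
Antiderivative: (1/2)e^(2x)
Evaluate: (1/2)(e^2-1)

Answer: (e^2-1)/2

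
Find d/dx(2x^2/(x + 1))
Quotient rule: (f/g)' = (f'g - fg')/g²
f = 2x^2, f' = 4x
g = x + 1, g' = 1

Answer: (4x·(x + 1) - 2x^2)/(x + 1)²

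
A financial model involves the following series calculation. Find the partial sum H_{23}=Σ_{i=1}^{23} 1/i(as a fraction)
H_23=1 + 1/2 + 1/3 + ... + 1/23
=444316699/118982864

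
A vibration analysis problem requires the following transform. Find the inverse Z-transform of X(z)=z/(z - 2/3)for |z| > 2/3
Standard pair: z/(z-a) <-> a^n*u[n] for causal signals
With a = 2/3: x[n] = (2/3)^n*u[n]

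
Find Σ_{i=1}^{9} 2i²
=2·n(n + 1)(2n + 1)/6=2·9·10·19/6=570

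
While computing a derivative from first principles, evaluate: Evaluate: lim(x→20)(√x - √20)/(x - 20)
Multiply by conjugate (√x+√20)/(√x+√20):
= (x - 20)/((x - 20)(√x+√20)) = 1/(√x+√20)
As x → 20: 1/(2√20)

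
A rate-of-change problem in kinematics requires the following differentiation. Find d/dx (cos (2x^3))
Chain rule: d/dx[cos(u)] = -sin(u)·u' where u = 2x^3
u' = 6x^2

Answer: -6x^2·sin(2x^3)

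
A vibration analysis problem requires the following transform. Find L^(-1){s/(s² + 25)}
L^(-1){s/(s²+w²)}=cos(wt)
Here w=5

Answer: cos(5t)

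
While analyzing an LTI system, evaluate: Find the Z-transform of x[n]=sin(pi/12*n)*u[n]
Z{sin(w0*n)*u[n]} = z*sin(w0)/(z^2-2z*cos(w0)+1)
With w0 = pi/12: X(z) = z*sin(pi/12)/(z^2-2z*cos(pi/12)+1)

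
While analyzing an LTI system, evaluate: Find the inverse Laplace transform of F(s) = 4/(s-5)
L^(-1){4/(s-a)}=c·e^(at)
Here a=5, c=4

Answer: 4e^(5t)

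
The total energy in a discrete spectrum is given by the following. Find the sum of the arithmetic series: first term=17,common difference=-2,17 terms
Last term: a_n = 17+(17-1)·-2 = -15
Sum = n(a_1+a_n)/2 = 17(17+(-15))/2 = 17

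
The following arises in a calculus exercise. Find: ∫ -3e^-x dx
Since d/dx[e^-x] = - e^-x, we get 3e^-x + C

Answer: 3e^-x + C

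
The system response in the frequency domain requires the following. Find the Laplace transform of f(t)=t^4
L{t^n}=n!/s^(n+1)
L{t^4}=4!/s^5=24/s^5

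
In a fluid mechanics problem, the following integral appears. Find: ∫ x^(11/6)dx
Power rule: ∫ x^(11/6) dx=x^(17/6)/(17/6)+C

Answer: (6/17)·x^(17/6)+C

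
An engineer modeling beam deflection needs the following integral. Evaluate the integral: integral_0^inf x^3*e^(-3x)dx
This is a Gamma integral. Substitute u = 3x (du = 3 dx):
integral_0^inf x^3*e^(-3x) dx = (1/3^4) integral_0^inf u^3*e^(-u) du
= Gamma(4)/3^4 = 3!/3^4 = 6/81

Answer: 2/27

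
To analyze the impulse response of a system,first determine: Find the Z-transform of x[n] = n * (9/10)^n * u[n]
Using the property Z{n * a^n * u[n]} = az/(z-a)^2
With a = 9/10: X(z) = (9/10)z/(z - 9/10)^2, |z| > 9/10

Answer: (9/10)z/(z - 9/10)^2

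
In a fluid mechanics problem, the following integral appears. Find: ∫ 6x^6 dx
Using power rule: ∫ 6x^6 dx = 6/7 x^7 + C = (6/7)x^7 + C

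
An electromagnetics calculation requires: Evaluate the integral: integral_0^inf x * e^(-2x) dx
This is a Gamma integral. Substitute u = 2x (du = 2 dx):
integral_0^inf x * e^(-2x) dx = (1/2^2) integral_0^inf u^1 * e^(-u) du
= Gamma(2)/2^2 = 1!/2^2 = 1/4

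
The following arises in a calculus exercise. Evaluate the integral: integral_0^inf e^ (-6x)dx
integral_0^inf e^(-6x) dx=[-1/6 * e^(-6x)]_0^inf
=0 - (-1/6)=1/6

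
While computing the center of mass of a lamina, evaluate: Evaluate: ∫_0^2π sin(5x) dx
Antiderivative: -cos(5x)/5
Evaluate at bounds: [-cos(5·2π)/5] - [-cos(5·0)/5]
=(-(1) + (1))/5=0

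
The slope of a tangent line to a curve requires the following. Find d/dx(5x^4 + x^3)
Power rule: d/dx(ax^n) = n·a·x^(n-1)
Term by term: 20·x^3 + 3·x^2

Answer: 20x^3 + 3x^2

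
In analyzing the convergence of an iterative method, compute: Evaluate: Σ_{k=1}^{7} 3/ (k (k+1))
Partial fractions: 3/(k(k+1))=3/k - 3/(k+1)
Telescoping sum: 3(1-1/8)=3·7/8

Answer: 21/8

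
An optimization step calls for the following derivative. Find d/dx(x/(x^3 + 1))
Quotient rule: (f/g)'=(f'g - fg')/g²
f=x, f'=1
g=x^3 + 1, g'=3x^2

Answer: (1·(x^3 + 1) - 3x^3)/(x^3 + 1)²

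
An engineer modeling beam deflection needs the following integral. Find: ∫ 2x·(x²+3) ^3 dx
Let u = x²+3, du = 2x dx
∫ u^3 du = u^4/4+C

Answer: (x²+3)^4/4+C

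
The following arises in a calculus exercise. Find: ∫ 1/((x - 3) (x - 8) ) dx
Partial fractions: 1/((x-3)(x-8))=A/(x-3)+B/(x-8)
A=-1/5, B=1/5
∫ [-1/5· 1/(x-3)+1/5· 1/(x-8)] dx
=(1/5)[ln|x-8| - ln|x-3|]+C

Answer: (1/5)·ln|(x-8)/(x-3)|+C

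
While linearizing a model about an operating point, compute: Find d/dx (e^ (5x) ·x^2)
Product rule: (fg)' = f'g + fg'
f = e^(5x), f' = 5·e^(5x)
g = x^2, g' = 2x

Answer: 5·e^(5x)·x^2 + 2·e^(5x)·x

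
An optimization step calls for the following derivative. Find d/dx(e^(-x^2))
Chain rule: d/dx[e^u]=e^u · u' where u=-x^2
u'=-2x

Answer: -2x·e^(-x^2)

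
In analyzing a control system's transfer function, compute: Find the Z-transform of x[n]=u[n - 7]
Using the time-shift property: Z{u[n-7]} = z^(-7)*z/(z-1)
= z^(-6)/(z-1)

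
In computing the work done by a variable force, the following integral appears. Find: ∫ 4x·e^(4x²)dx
Let u=4x², du=8x dx
∫ (1/2)e^u du=e^u/2 + C

Answer: e^(4x²)/2 + C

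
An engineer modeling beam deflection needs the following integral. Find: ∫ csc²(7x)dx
Since d/dx[-cot(7x)] = 7csc²(7x), integral = -cot(7x)/7 + C

Answer: (-1/7)cot(7x) + C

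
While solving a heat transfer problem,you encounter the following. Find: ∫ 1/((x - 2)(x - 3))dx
Partial fractions: 1/((x-2)(x-3))=A/(x-2)+B/(x-3)
A=-1, B=1
∫ [-1· 1/(x-2)+1· 1/(x-3)] dx
=(1)[ln|x-3| - ln|x-2|]+C

Answer: ln|(x-3)/(x-2)|+C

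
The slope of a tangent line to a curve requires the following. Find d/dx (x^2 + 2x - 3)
Power rule: d/dx(ax^n) = n·a·x^(n-1)
Term by term: 2·x+2

Answer: 2x+2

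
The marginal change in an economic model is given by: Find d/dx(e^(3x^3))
Chain rule: d/dx[e^u] = e^u · u' where u = 3x^3
u' = 9x^2

Answer: 9x^2·e^(3x^3)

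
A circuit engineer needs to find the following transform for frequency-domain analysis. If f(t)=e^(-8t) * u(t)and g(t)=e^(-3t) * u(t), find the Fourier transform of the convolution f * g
By the convolution theorem: F{f*g} = F(omega)*G(omega)
F(omega) = 1/(8 + j*omega), G(omega) = 1/(3 + j*omega)
F{f*g} = 1/((8 + j*omega)(3 + j*omega))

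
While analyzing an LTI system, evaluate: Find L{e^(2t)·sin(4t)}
First shifting: L{e^(at)f(t)}=F(s-a)
L{sin(4t)}=4/(s²+16)
Shift: 4/((s-2)²+16)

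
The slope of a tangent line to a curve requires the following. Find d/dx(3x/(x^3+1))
Quotient rule: (f/g)' = (f'g - fg')/g²
f = 3x, f' = 3
g = x^3+1, g' = 3x^2

Answer: (3·(x^3+1)-9x^3)/(x^3+1)²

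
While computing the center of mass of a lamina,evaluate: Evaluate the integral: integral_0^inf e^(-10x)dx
integral_0^inf e^(-10x) dx=[-1/10 * e^(-10x)]_0^inf
=0 - (-1/10)=1/10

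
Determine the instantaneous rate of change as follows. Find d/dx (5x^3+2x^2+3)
Power rule: d/dx(ax^n) = n·a·x^(n-1)
Term by term: 15·x^2+4·x

Answer: 15x^2+4x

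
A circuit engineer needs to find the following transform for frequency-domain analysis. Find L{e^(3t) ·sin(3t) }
First shifting: L{e^(at)f(t)} = F(s-a)
L{sin(3t)} = 3/(s²+9)
Shift: 3/((s-3)²+9)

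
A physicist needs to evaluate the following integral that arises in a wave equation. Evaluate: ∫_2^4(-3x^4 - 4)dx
Step 1: Find antiderivative F(x)=(-3/5)x^5 - 4x
Step 2: F(4) - F(2)=-3152/5 - (-136/5)=-3016/5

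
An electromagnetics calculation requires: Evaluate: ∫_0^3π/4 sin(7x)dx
Antiderivative: -cos(7x)/7
Evaluate at bounds: [-cos(7·3π/4)/7] - [-cos(7·0)/7]
=(-(-√2/2)+(1))/7=1/7+√2/14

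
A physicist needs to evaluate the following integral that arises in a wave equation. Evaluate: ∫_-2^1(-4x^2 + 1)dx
Step 1: Find antiderivative F(x) = (-4/3)x^3+x
Step 2: F(1) - F(-2) = -1/3 - (26/3) = -9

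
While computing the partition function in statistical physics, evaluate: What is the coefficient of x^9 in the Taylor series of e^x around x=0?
Taylor series of e^x=Σ x^n/n!
Coefficient of x^9=1/9!=1/362880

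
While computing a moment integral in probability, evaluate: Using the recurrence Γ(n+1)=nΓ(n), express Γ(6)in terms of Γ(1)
Γ(6) = 5Γ(5) = 5·4Γ(4) = ... = 5!·Γ(1) = 120·Γ(1)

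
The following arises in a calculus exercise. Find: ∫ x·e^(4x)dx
Integration by parts: u = x, dv = e^(4x) dx
du = dx, v = e^(4x)/4
= x·e^(4x)/4 - ∫ e^(4x)/4 dx
= x·e^(4x)/4 - e^(4x)/16+C

Answer: e^(4x)(x/4-1/16)+C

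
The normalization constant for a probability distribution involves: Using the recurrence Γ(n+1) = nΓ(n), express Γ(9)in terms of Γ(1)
Γ(9) = 8Γ(8) = 8·7Γ(7) = ... = 8!·Γ(1) = 40320·Γ(1)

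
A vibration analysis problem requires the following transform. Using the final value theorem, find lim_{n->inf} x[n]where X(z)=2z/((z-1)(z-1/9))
Final value theorem: lim x[n] = lim_{z->1} (z-1) * X(z)
(z-1) * X(z) = 2z/(z-1/9)
As z->1: 2/(1-1/9) = 2/(8/9) = 9/4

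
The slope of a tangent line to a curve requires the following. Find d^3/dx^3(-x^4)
Apply power rule 3 times:
d^1: -4x^3
d^2: -12x^2
d^3: -24x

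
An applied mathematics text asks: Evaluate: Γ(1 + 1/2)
Γ(n + 1/2)=(2n)!√π/(4^n·n!)
=2√π/(4·1)=(1/2)·√π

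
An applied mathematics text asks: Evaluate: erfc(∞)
erfc(x) = 1 - erf(x); erfc(∞) = 1 - erf(∞) = 1-1 = 0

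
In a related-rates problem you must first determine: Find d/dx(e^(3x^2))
Chain rule: d/dx[e^u] = e^u · u' where u = 3x^2
u' = 6x

Answer: 6x·e^(3x^2)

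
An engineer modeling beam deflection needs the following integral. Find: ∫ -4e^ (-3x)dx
Since d/dx[e^(-3x)] = -3e^(-3x), we get 4/3 e^(-3x) + C

Answer: (4/3)e^(-3x) + C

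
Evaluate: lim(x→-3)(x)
Polynomial is continuous, so substitute x=-3:
1·(-3)=-3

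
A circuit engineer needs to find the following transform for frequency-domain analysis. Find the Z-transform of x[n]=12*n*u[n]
Z{n * u[n]} = z/(z-1)^2
By linearity: Z{12 * n * u[n]} = 12z/(z-1)^2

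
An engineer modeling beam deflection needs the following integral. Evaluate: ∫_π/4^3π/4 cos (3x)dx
Antiderivative: sin(3x)/3
Evaluate at bounds: [sin(3·3π/4)/3] - [sin(3·π/4)/3]
= ((√2/2) - (√2/2))/3 = 0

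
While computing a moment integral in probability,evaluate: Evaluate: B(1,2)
B(x,y) = Γ(x)Γ(y)/Γ(x+y) = (x-1)!(y-1)!/(x+y-1)!
B(1,2) = 0!·1!/2! = 1/2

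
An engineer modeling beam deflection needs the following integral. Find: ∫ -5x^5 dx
Using power rule: ∫ -5x^5 dx = -5/6 x^6+C = (-5/6)x^6+C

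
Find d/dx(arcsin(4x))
d/dx[arcsin(u)] = u'/√(1-u²), u = 4x, u' = 4

Answer: 4/√(1 - 16x²)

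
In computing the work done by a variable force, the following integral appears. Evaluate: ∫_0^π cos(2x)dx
Antiderivative: sin(2x)/2
Evaluate at bounds: [sin(2·π)/2] - [sin(2·0)/2]
=((0) - (0))/2=0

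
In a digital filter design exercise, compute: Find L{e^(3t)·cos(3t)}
First shifting: L{e^(at)f(t)} = F(s-a)
L{cos(3t)} = s/(s²+9)
Shift: (s-3)/((s-3)²+9)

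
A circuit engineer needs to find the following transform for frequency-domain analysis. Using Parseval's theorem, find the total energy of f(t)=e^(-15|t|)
Parseval's theorem: E=integral |f(t)|^2 dt=(1/2pi) integral |F(omega)|^2 domega
E=integral_{-inf}^{inf} e^(-30|t|) dt=2 * integral_0^inf e^(-30t) dt=2/(2 * 15)=1/15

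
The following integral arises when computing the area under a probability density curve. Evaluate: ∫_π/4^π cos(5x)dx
Antiderivative: sin(5x)/5
Evaluate at bounds: [sin(5·π)/5] - [sin(5·π/4)/5]
= ((0) - (-√2/2))/5 = √2/10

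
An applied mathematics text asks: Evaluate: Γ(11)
Γ(n)=(n-1)! for positive integers
Γ(11)=10!=3628800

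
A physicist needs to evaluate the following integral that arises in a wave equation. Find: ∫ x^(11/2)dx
Power rule: ∫ x^(11/2) dx=x^(13/2)/(13/2)+C

Answer: (2/13)·x^(13/2)+C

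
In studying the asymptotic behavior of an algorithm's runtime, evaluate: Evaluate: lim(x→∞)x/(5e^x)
Apply L'Hôpital 1 times (∞/∞ each time):
Eventually get 1!/(5e^x) → 0

Answer: 0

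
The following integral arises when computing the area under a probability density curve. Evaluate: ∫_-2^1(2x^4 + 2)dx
Step 1: Find antiderivative F(x)=(2/5)x^5+2x
Step 2: F(1) - F(-2)=12/5 - (-84/5)=96/5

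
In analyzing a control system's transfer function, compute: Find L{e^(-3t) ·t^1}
First shifting: L{e^(at)f(t)} = F(s-a)
L{t^1} = 1/s^2
Shift s → s + 3: 1/(s + 3)^2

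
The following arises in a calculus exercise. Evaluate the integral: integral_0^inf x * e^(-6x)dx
This is a Gamma integral. Substitute u = 6x (du = 6 dx):
integral_0^inf x*e^(-6x) dx = (1/6^2) integral_0^inf u^1*e^(-u) du
= Gamma(2)/6^2 = 1!/6^2 = 1/36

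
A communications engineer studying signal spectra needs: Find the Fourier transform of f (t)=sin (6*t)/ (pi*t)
sin(W * t)/(pi * t) = (W/pi) * sinc(W * t/pi) is the impulse response of the ideal low-pass filter with cutoff W (here W = 6).
Its Fourier transform is a rectangular function:
F(omega) = 1 for |omega| < 6, 0 otherwise

Answer: rect(omega/12) [i.e., 1 for |omega| < 6, 0 otherwise]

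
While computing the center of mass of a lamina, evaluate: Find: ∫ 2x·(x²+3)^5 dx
Let u=x²+3, du=2x dx
∫ u^5 du=u^6/6+C

Answer: (x²+3)^6/6+C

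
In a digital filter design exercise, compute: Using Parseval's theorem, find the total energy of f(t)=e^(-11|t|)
Parseval's theorem: E = integral |f(t)|^2 dt = (1/2pi) integral |F(omega)|^2 domega
E = integral_{-inf}^{inf} e^(-22|t|) dt = 2*integral_0^inf e^(-22t) dt = 2/(2*11) = 1/11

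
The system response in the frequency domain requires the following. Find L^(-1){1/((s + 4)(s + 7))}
Partial fractions: 1/((s + 4)(s + 7))=A/(s + 4) + B/(s + 7)
Cover-up: A=1/(s + 7)|_{s=-4}=1/3; B=1/(s + 4)|_{s=-7}=-1/3
L^(-1)=(1/3)e^(-4t) - (1/3)e^(-7t)

Answer: (1/3)(e^(-4t) - e^(-7t))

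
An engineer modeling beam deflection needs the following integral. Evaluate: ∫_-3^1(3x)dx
Step 1: Find antiderivative F(x)=(3/2)x^2
Step 2: F(1) - F(-3)=3/2 - (27/2)=-12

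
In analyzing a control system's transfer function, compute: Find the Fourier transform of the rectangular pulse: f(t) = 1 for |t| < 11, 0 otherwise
F(omega)=integral from -11 to 11 of e^(-j * omega * t) dt
=2 * sin(11 * omega)/omega=22 * sinc(11 * omega/pi)

Answer: 2 * sin(11 * omega)/omega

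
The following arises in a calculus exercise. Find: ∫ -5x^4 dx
Using power rule: ∫ -5x^4 dx=-5/5 x^5 + C=-x^5 + C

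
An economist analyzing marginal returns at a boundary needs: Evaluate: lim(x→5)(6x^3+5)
Polynomial is continuous, so substitute x=5:
6·5^3 + 5=755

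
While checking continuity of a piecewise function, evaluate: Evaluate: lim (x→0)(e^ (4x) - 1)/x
L'Hôpital (0/0): lim 4e^(4x)/1 = 4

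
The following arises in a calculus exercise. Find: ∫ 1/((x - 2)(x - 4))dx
Partial fractions: 1/((x-2)(x-4))=A/(x-2)+B/(x-4)
A=-1/2, B=1/2
∫ [-1/2· 1/(x-2)+1/2· 1/(x-4)] dx
=(1/2)[ln|x-4| - ln|x-2|]+C

Answer: (1/2)·ln|(x-4)/(x-2)|+C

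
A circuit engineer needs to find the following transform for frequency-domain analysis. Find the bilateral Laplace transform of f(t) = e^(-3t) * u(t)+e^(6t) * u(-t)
For e^(-3t)*u(t): L = 1/(s+3), Re(s) > -3
For e^(6t)*u(-t): L = -1/(s-6), Re(s) < 6
Combined: F(s) = 1/(s+3)-1/(s-6), -3 < Re(s) < 6

Answer: 1/(s+3)-1/(s-6), ROC: -3 < Re(s) < 6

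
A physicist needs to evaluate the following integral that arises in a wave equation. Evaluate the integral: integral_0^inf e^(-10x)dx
integral_0^inf e^(-10x) dx=[-1/10*e^(-10x)]_0^inf
=0 - (-1/10)=1/10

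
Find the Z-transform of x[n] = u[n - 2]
Using the time-shift property: Z{u[n-2]} = z^(-2) * z/(z-1)
= z^(-1)/(z-1)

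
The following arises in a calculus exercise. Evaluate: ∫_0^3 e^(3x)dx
Antiderivative: (1/3)e^(3x)
Evaluate: (1/3)(e^9-1)

Answer: (e^9-1)/3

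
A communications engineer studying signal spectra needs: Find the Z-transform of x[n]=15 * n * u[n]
Z{n * u[n]}=z/(z-1)^2
By linearity: Z{15 * n * u[n]}=15z/(z-1)^2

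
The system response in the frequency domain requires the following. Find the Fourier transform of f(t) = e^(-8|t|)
Using the standard pair: F{e^(-a|t|)} = 2a/(a^2 + omega^2)
With a = 8: F(omega) = 16/(64 + omega^2)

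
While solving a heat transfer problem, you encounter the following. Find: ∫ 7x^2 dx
Using power rule: ∫ 7x^2 dx=7/3 x^3 + C=(7/3)x^3 + C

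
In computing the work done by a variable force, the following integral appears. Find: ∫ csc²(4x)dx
Since d/dx[-cot(4x)]=4csc²(4x), integral=-cot(4x)/4 + C

Answer: (-1/4)cot(4x) + C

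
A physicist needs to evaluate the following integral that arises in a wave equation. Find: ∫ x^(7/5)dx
Power rule: ∫ x^(7/5) dx=x^(12/5)/(12/5)+C

Answer: (5/12)·x^(12/5)+C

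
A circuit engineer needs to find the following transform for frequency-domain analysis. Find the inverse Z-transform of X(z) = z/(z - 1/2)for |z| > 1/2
Standard pair: z/(z-a) <-> a^n * u[n] for causal signals
With a=1/2: x[n]=(1/2)^n * u[n]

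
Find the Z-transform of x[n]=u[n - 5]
Using the time-shift property: Z{u[n-5]}=z^(-5)*z/(z-1)
=z^(-4)/(z-1)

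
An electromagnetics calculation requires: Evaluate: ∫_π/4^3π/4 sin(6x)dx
Antiderivative: -cos(6x)/6
Evaluate at bounds: [-cos(6·3π/4)/6] - [-cos(6·π/4)/6]
= (-(0) + (0))/6 = 0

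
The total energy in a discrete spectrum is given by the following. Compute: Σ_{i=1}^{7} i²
Using formula: Σ i^2=n(n + 1)(2n + 1)/6=7·8·15/6=140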